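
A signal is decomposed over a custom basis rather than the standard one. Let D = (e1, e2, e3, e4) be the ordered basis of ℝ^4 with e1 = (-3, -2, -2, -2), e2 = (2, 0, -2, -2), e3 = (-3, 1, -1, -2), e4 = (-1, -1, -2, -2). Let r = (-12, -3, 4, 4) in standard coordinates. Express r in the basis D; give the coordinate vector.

[r]_D is the unique c with M c = r, where M has columns e1, ..., e4.
Gaussian elimination on [M | r] yields c = (1, -4, 0, 1).
Check: e1 - 4e2 + 0·e3 + e4 = (-12, -3, 4, 4).

(1, -4, 0, 1)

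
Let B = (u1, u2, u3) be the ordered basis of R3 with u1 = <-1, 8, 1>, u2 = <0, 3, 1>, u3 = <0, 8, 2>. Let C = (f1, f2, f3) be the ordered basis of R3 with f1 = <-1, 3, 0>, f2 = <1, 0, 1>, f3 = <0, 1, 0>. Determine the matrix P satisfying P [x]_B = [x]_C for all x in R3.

[[2, 1, 2], [1, 1, 2], [2, 0, 2]]

Let M have columns uj and N have columns fj. Then for every x, N [x]_C = x = M [x]_B, so P = N^(-1) M.
Since det N = 1, N^(-1) has integer entries; multiplying gives P = [[2, 1, 2], [1, 1, 2], [2, 0, 2]].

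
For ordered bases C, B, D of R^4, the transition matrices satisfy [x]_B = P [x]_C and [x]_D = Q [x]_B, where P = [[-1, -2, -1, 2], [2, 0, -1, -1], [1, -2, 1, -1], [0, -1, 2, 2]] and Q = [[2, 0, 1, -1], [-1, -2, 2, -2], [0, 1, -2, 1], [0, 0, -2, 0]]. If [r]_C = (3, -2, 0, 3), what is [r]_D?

First [r]_B = P [r]_C = (7, 3, 4, 8).
Then [r]_D = Q [r]_B = (10, -21, 3, -8).

(10, -21, 3, -8)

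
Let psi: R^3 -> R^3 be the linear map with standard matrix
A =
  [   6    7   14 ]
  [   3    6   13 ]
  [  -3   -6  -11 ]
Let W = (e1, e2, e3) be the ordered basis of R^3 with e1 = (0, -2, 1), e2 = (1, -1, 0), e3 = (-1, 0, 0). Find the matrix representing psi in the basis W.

With P the matrix whose columns are e1, ..., e3, [psi]_W = P^(-1) A P.
Column by column: psi(e1) = A e1 = (0, 1, 1); its W-coordinates (1, -3, -3) give column 1.
Continuing for each basis vector yields [psi]_W = [[1, 3, 3], [-3, -3, -3], [-3, -2, 3]].

[[1, 3, 3], [-3, -3, -3], [-3, -2, 3]]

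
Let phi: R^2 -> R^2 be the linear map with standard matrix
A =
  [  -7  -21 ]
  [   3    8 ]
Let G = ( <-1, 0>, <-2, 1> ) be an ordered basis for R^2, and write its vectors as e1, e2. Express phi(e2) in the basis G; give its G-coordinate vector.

<3, 2>

Column 2 of [phi]_G is the G-coordinate vector of phi(e2).
In standard coordinates phi(e2) = A e2 = <-7, 2>.
Converting to G: <-7, 2> = 3e1 + 2e2, so the coordinate vector is <3, 2>.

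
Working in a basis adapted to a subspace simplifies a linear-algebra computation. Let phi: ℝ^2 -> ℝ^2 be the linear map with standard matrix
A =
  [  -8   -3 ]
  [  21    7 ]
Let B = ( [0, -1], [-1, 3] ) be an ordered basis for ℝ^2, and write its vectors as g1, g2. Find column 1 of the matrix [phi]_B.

[-2, -3]

Compute phi(g1) = A g1 = [3, -7] in standard coordinates.
Then write this in B-coordinates: solve for y in y_1 g1 + y_2 g2 = [3, -7].
This gives y = [-2, -3], which is column 1 of [phi]_B.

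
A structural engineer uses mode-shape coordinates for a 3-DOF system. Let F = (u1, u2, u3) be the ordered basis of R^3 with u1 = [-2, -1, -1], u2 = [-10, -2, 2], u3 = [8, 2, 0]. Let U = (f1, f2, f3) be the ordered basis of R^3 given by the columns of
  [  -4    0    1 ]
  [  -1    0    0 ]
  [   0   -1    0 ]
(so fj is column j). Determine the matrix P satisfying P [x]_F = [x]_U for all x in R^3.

Column j of P is [uj]_U, since P maps F-coordinates to U-coordinates.
Expressing u1 in U: u1 = f1 + f2 + 2f3, so column 1 of P is [1, 1, 2].
Doing the same for each uj gives P = [[1, 2, -2], [1, -2, 0], [2, -2, 0]].

[[1, 2, -2], [1, -2, 0], [2, -2, 0]]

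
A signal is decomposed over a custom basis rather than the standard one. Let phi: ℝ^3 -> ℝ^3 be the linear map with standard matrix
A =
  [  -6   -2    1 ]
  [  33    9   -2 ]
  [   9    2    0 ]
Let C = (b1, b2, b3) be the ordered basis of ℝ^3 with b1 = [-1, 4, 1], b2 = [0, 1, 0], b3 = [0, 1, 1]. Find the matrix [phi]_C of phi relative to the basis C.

[[1, 2, 1], [-1, 1, 2], [-2, 0, 1]]

The j-th column of [phi]_C is [phi(bj)]_C.
phi(b1) = A b1 = [-1, 1, -1] = b1 - b2 - 2b3, so column 1 is [1, -1, -2].
Repeating for b2, b3 and assembling the columns gives [[1, 2, 1], [-1, 1, 2], [-2, 0, 1]].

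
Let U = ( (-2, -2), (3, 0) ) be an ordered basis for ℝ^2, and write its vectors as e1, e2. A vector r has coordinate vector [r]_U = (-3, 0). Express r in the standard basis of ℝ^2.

(6, 6)

By definition r = -3e1 + 0·e2.
Summing componentwise gives (6, 6).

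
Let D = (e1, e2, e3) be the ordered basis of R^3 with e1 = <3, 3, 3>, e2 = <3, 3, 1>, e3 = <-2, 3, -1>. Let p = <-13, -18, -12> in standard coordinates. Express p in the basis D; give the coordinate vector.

<-4, -1, -1>

[p]_D is the unique c with M c = p, where M has columns e1, ..., e3.
Solving this 3x3 system gives c = (-4, -1, -1).
Check: -4e1 - e2 - e3 = <-13, -18, -12>.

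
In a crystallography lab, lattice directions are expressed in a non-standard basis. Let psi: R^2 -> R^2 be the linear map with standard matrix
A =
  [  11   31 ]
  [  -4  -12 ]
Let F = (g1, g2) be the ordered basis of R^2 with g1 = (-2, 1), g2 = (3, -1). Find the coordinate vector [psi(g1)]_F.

(-3, 1)

Compute psi(g1) = A g1 = (9, -4) in standard coordinates.
Then write this in F-coordinates: solve for y in y_1 g1 + y_2 g2 = (9, -4).
This gives y = (-3, 1), which is column 1 of [psi]_F.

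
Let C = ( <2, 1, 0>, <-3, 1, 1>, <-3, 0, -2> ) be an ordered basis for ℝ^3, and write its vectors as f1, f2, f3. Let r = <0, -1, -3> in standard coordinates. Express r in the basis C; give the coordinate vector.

<0, -1, 1>

[r]_C is the unique c with M c = r, where M has columns f1, ..., f3.
Gaussian elimination on [M | r] yields c = (0, -1, 1).
Check: 0·f1 - f2 + f3 = <0, -1, -3>.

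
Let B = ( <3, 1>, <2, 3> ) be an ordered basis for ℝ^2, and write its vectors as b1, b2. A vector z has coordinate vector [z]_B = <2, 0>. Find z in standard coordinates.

The coordinates say z = 2b1 + 0·b2; adding the scaled basis vectors gives <6, 2>.

<6, 2>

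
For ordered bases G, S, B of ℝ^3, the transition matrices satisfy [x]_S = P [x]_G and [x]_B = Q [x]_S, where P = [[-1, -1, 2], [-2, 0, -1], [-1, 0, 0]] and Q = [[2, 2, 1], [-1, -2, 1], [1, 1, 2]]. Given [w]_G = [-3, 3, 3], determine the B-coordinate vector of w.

First [w]_S = P [w]_G = [6, 3, 3].
Then [w]_B = Q [w]_S = [21, -9, 15].

[21, -9, 15]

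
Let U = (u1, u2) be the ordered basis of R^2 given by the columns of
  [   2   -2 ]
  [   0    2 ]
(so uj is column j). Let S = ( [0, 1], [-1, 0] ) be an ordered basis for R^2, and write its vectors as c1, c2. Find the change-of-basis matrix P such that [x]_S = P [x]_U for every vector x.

[[0, 2], [-2, 2]]

Take x = uj: its U-coordinates are the j-th standard unit vector, so P e_j — column j of P — equals [uj]_S.
u1 = 0·c1 - 2c2, giving column 1 = [0, -2]; repeating for each j gives P = [[0, 2], [-2, 2]].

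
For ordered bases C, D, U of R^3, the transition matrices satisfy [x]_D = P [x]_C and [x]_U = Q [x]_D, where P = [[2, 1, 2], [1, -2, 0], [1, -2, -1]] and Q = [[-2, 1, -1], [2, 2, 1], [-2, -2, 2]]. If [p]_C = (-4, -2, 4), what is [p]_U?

(8, -8, -4)

Apply P to get D-coordinates (-2, 0, -4), then Q to get U-coordinates.
The result is [p]_U = (8, -8, -4).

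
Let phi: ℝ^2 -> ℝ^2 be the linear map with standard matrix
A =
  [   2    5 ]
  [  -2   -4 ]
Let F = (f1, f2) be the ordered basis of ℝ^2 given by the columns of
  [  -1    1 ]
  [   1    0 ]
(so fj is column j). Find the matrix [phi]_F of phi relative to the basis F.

Let P have columns f1, f2. Then [phi]_F = P^(-1) A P.
Here det P = -1, so P^(-1) is integer; computing A P first and then P^(-1)(A P) gives [[-2, -2], [1, 0]].

[[-2, -2], [1, 0]]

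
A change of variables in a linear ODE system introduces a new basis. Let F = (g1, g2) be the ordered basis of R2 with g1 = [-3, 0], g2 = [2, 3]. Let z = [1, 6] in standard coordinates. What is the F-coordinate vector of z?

[1, 2]

Write z = c_1 g1 + c_2 g2 and solve for the c_i.
System: -3c_1 + 2c_2 = 1, 0c_1 + 3c_2 = 6; solving gives c_1 = 1, c_2 = 2.
Check: g1 + 2g2 = [1, 6].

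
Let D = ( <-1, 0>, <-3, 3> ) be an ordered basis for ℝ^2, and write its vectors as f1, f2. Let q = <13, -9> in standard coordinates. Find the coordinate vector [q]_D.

<-4, -3>

Write q = c_1 f1 + c_2 f2 and solve for the c_i.
System: -c_1 - 3c_2 = 13, 0c_1 + 3c_2 = -9; solving gives c_1 = -4, c_2 = -3.
Check: -4f1 - 3f2 = <13, -9>.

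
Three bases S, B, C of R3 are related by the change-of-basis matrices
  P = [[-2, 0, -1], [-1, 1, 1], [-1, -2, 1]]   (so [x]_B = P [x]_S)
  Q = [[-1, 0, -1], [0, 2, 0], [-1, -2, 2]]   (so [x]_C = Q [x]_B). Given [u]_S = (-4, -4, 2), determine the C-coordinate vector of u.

(-20, 4, 18)

Apply P to get B-coordinates (6, 2, 14), then Q to get C-coordinates.
The result is [u]_C = (-20, 4, 18).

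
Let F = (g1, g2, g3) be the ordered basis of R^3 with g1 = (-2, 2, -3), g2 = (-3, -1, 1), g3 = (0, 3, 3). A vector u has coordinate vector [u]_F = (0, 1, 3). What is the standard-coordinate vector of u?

u = M [u]_F, where M has columns g1, ..., g3.
Carrying out the matrix-vector product, u = (-3, 8, 10).

(-3, 8, 10)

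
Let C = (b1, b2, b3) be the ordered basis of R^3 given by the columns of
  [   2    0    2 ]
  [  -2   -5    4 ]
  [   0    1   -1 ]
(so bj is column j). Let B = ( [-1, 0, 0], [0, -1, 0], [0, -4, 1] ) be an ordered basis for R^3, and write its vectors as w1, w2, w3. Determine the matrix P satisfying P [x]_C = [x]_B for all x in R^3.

Column j of P is [bj]_B, since P maps C-coordinates to B-coordinates.
Expressing b1 in B: b1 = -2w1 + 2w2 + 0·w3, so column 1 of P is [-2, 2, 0].
Doing the same for each bj gives P = [[-2, 0, -2], [2, 1, 0], [0, 1, -1]].

[[-2, 0, -2], [2, 1, 0], [0, 1, -1]]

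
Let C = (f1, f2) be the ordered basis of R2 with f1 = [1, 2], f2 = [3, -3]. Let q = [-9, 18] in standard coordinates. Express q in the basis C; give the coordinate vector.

We seek scalars with c_1 f1 + c_2 f2 = q; equivalently solve M c = q where the columns of M are f1, f2.
System: c_1 + 3c_2 = -9, 2c_1 - 3c_2 = 18; solving gives c_1 = 3, c_2 = -4.
Check: 3f1 - 4f2 = [-9, 18].

[3, -4]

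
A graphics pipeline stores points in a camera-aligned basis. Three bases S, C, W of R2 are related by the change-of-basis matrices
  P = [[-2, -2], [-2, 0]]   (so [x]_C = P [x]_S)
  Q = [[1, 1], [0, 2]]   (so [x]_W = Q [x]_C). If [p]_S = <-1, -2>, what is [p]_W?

Apply P to get C-coordinates <6, 2>, then Q to get W-coordinates.
The result is [p]_W = <8, 4>.

<8, 4>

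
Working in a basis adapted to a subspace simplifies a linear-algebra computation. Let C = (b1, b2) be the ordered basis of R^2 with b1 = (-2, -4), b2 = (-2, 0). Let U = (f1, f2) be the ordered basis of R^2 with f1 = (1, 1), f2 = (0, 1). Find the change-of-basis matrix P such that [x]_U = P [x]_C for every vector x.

Let M have columns bj and N have columns fj. Then for every x, N [x]_U = x = M [x]_C, so P = N^(-1) M.
Since det N = 1, N^(-1) has integer entries; multiplying gives P = [[-2, -2], [-2, 2]].

[[-2, -2], [-2, 2]]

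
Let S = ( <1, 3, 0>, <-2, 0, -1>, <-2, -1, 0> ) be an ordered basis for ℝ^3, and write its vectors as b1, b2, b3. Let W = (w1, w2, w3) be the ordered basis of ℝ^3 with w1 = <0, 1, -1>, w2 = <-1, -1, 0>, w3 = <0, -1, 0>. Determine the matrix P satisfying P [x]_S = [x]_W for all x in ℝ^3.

Let M have columns bj and N have columns wj. Then for every x, N [x]_W = x = M [x]_S, so P = N^(-1) M.
Since det N = -1, N^(-1) has integer entries; multiplying gives P = [[0, 1, 0], [-1, 2, 2], [-2, -1, -1]].

[[0, 1, 0], [-1, 2, 2], [-2, -1, -1]]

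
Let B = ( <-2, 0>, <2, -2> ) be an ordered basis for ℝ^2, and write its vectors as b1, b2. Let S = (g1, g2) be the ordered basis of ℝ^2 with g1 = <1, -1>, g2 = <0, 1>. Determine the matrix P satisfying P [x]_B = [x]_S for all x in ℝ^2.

Column j of P is [bj]_S, since P maps B-coordinates to S-coordinates.
Expressing b1 in S: b1 = -2g1 - 2g2, so column 1 of P is <-2, -2>.
Doing the same for each bj gives P = [[-2, 2], [-2, 0]].

[[-2, 2], [-2, 0]]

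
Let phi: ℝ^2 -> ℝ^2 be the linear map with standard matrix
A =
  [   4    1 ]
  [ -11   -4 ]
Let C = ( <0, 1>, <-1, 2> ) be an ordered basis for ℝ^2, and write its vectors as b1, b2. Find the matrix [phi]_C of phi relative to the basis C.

[[-2, -1], [-1, 2]]

Let P have columns b1, b2. Then [phi]_C = P^(-1) A P.
Here det P = 1, so P^(-1) is integer; computing A P first and then P^(-1)(A P) gives [[-2, -1], [-1, 2]].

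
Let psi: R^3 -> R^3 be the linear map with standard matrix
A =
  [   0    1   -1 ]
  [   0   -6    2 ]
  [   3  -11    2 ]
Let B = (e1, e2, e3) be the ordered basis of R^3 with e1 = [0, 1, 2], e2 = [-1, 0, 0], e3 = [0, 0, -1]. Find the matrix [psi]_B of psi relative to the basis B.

The j-th column of [psi]_B is [psi(ej)]_B.
psi(e1) = A e1 = [-1, -2, -7] = -2e1 + e2 + 3e3, so column 1 is [-2, 1, 3].
Repeating for e2, e3 and assembling the columns gives [[-2, 0, -2], [1, 0, -1], [3, 3, -2]].

[[-2, 0, -2], [1, 0, -1], [3, 3, -2]]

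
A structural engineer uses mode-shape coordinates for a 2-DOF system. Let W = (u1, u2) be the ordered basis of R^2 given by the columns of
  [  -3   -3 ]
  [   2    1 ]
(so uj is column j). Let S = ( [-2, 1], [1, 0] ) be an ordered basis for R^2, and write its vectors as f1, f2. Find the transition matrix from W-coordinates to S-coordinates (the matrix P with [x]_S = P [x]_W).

Let M have columns uj and N have columns fj. Then for every x, N [x]_S = x = M [x]_W, so P = N^(-1) M.
Since det N = -1, N^(-1) has integer entries; multiplying gives P = [[2, 1], [1, -1]].

[[2, 1], [1, -1]]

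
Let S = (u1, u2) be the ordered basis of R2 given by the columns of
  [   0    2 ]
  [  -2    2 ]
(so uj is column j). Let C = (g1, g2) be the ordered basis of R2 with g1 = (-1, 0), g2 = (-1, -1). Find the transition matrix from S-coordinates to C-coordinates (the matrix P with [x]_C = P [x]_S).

Let M have columns uj and N have columns gj. Then for every x, N [x]_C = x = M [x]_S, so P = N^(-1) M.
Since det N = 1, N^(-1) has integer entries; multiplying gives P = [[-2, 0], [2, -2]].

[[-2, 0], [2, -2]]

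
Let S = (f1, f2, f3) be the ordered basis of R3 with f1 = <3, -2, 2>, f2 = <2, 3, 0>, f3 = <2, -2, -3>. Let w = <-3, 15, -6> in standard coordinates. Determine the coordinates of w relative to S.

Write w = c_1 f1 + ... + c_3 f3 and solve for the c_i.
Solving this 3x3 system gives c = (-3, 3, 0).
Check: -3f1 + 3f2 + 0·f3 = <-3, 15, -6>.

<-3, 3, 0>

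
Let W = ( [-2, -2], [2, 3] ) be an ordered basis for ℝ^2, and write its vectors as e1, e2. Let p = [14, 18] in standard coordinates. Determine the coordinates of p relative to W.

[-3, 4]

We seek scalars with c_1 e1 + c_2 e2 = p; equivalently solve M c = p where the columns of M are e1, e2.
System: -2c_1 + 2c_2 = 14, -2c_1 + 3c_2 = 18; solving gives c_1 = -3, c_2 = 4.
Check: -3e1 + 4e2 = [14, 18].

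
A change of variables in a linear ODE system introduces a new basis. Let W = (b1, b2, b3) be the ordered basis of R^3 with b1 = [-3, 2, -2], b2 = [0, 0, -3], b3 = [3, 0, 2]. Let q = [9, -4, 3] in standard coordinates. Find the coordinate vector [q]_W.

[-2, 1, 1]

We seek scalars with c_1 b1 + ... + c_3 b3 = q; equivalently solve M c = q where the columns of M are b1, ..., b3.
Row-reducing the augmented matrix [M | q] gives c = (-2, 1, 1).
Check: -2b1 + b2 + b3 = [9, -4, 3].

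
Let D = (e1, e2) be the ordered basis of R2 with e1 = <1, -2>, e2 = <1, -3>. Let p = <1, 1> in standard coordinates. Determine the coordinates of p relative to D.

<4, -3>

Write p = c_1 e1 + c_2 e2 and solve for the c_i.
System: c_1 + c_2 = 1, -2c_1 - 3c_2 = 1; solving gives c_1 = 4, c_2 = -3.
Check: 4e1 - 3e2 = <1, 1>.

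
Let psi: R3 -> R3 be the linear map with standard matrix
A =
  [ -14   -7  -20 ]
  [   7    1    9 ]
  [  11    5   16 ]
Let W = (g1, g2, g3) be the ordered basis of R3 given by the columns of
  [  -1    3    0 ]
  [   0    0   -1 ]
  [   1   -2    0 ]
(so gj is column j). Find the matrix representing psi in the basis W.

[[3, -1, -1], [-1, -1, 2], [-2, -3, 1]]

Let P have columns g1, ..., g3. Then [psi]_W = P^(-1) A P.
Here det P = -1, so P^(-1) is integer; computing A P first and then P^(-1)(A P) gives [[3, -1, -1], [-1, -1, 2], [-2, -3, 1]].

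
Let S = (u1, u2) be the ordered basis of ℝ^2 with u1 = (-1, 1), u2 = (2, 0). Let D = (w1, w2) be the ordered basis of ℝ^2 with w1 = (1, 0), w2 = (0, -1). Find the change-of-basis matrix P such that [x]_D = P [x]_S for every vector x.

Take x = uj: its S-coordinates are the j-th standard unit vector, so P e_j — column j of P — equals [uj]_D.
u1 = -w1 - w2, giving column 1 = (-1, -1); repeating for each j gives P = [[-1, 2], [-1, 0]].

[[-1, 2], [-1, 0]]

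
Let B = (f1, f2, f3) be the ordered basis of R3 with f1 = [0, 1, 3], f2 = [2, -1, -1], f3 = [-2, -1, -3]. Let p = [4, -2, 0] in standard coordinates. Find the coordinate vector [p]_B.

Write p = c_1 f1 + ... + c_3 f3 and solve for the c_i.
Gaussian elimination on [M | p] yields c = (2, 3, 1).
Check: 2f1 + 3f2 + f3 = [4, -2, 0].

[2, 3, 1]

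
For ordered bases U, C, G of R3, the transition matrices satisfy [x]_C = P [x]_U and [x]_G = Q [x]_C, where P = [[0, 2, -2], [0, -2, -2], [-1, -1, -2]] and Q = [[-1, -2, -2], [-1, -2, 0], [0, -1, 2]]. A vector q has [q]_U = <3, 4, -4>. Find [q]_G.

Apply P to get C-coordinates <16, 0, 1>, then Q to get G-coordinates.
The result is [q]_G = <-18, -16, 2>.

<-18, -16, 2>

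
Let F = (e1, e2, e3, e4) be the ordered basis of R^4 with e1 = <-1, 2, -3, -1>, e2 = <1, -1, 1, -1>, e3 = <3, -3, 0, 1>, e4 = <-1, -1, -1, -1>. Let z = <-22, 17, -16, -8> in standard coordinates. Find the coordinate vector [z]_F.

<3, -3, -4, 4>

Write z = c_1 e1 + ... + c_4 e4 and solve for the c_i.
Row-reducing the augmented matrix [M | z] gives c = (3, -3, -4, 4).
Check: 3e1 - 3e2 - 4e3 + 4e4 = <-22, 17, -16, -8>.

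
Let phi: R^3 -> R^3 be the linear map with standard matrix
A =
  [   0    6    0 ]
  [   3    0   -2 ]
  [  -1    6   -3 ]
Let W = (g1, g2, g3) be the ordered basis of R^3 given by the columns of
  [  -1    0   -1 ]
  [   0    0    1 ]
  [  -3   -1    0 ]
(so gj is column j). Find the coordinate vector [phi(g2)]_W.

Column 2 of [phi]_W is the W-coordinate vector of phi(g2).
In standard coordinates phi(g2) = A g2 = <0, 2, 3>.
Converting to W: <0, 2, 3> = -2g1 + 3g2 + 2g3, so the coordinate vector is <-2, 3, 2>.

<-2, 3, 2>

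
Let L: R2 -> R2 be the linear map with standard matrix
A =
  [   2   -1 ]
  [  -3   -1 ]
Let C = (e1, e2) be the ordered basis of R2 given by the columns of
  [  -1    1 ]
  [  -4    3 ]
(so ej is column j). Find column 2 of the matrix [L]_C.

[3, 2]

Compute L(e2) = A e2 = [-1, -6] in standard coordinates.
Then write this in C-coordinates: solve for y in y_1 e1 + y_2 e2 = [-1, -6].
This gives y = [3, 2], which is column 2 of [L]_C.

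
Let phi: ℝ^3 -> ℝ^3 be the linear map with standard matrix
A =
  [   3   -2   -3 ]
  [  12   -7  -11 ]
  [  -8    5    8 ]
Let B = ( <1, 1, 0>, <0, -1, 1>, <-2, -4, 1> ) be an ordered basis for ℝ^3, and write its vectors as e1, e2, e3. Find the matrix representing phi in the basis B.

The j-th column of [phi]_B is [phi(ej)]_B.
phi(e1) = A e1 = <1, 5, -3> = -e1 - 2e2 - e3, so column 1 is <-1, -2, -1>.
Repeating for e2, e3 and assembling the columns gives [[-1, -1, 3], [-2, 3, 2], [-1, 0, 2]].

[[-1, -1, 3], [-2, 3, 2], [-1, 0, 2]]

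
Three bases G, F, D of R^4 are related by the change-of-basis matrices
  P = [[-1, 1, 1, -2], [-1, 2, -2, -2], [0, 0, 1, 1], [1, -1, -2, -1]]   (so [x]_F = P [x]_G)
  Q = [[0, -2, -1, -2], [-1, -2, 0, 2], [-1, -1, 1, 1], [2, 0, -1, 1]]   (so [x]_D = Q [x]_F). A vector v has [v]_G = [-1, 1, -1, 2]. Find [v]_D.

[1, -3, 1, -9]

Apply P to get F-coordinates [-3, 1, 1, -2], then Q to get D-coordinates.
The result is [v]_D = [1, -3, 1, -9].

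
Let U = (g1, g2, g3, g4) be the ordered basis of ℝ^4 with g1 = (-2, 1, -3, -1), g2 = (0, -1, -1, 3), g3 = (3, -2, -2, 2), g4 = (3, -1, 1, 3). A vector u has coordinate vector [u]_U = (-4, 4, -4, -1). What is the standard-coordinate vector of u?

(-7, 1, 15, 5)

u = M [u]_U, where M has columns g1, ..., g4.
Carrying out the matrix-vector product, u = (-7, 1, 15, 5).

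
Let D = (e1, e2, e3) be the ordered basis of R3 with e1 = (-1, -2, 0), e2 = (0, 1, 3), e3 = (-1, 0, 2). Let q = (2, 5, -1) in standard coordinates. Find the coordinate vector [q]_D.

We seek scalars with c_1 e1 + ... + c_3 e3 = q; equivalently solve M c = q where the columns of M are e1, ..., e3.
Solving this 3x3 system gives c = (-3, -1, 1).
Check: -3e1 - e2 + e3 = (2, 5, -1).

(-3, -1, 1)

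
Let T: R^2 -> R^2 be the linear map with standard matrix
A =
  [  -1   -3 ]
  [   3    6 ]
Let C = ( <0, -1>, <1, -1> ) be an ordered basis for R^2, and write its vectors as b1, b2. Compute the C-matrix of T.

Let P have columns b1, b2. Then [T]_C = P^(-1) A P.
Here det P = 1, so P^(-1) is integer; computing A P first and then P^(-1)(A P) gives [[3, 1], [3, 2]].

[[3, 1], [3, 2]]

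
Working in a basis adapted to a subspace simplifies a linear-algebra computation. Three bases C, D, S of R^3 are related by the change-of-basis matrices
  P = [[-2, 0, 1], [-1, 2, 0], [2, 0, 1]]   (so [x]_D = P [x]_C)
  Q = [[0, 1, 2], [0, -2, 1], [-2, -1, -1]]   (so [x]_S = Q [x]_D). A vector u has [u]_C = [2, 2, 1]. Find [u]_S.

[12, 1, -1]

Composing the changes, [u]_S = Q P [u]_C.
Q P = [[3, 2, 2], [4, -4, 1], [3, -2, -3]]; applying this to [2, 2, 1] gives [12, 1, -1].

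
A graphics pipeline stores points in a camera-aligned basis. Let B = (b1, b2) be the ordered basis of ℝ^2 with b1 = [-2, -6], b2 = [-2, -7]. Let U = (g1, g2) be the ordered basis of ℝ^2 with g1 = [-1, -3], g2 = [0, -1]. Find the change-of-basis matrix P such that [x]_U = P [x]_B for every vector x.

Take x = bj: its B-coordinates are the j-th standard unit vector, so P e_j — column j of P — equals [bj]_U.
b1 = 2g1 + 0·g2, giving column 1 = [2, 0]; repeating for each j gives P = [[2, 2], [0, 1]].

[[2, 2], [0, 1]]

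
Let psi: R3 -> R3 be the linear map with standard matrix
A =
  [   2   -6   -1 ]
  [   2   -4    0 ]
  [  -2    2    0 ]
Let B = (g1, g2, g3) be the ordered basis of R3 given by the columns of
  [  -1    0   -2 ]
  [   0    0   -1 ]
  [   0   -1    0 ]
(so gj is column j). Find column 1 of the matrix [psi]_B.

[-2, -2, 2]

Compute psi(g1) = A g1 = [-2, -2, 2] in standard coordinates.
Then write this in B-coordinates: solve for y in y_1 g1 + ... + y_3 g3 = [-2, -2, 2].
This gives y = [-2, -2, 2], which is column 1 of [psi]_B.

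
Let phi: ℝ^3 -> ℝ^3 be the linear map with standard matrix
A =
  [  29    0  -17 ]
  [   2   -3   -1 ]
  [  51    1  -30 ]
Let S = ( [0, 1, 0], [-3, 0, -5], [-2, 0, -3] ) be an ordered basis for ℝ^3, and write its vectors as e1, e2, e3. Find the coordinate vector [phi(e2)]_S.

Column 2 of [phi]_S is the S-coordinate vector of phi(e2).
In standard coordinates phi(e2) = A e2 = [-2, -1, -3].
Converting to S: [-2, -1, -3] = -e1 + 0·e2 + e3, so the coordinate vector is [-1, 0, 1].

[-1, 0, 1]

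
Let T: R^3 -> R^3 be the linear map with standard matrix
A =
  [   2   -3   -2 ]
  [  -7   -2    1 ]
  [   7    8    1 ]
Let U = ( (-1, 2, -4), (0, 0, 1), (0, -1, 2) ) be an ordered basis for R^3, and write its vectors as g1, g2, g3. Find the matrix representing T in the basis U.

[[0, 2, 1], [3, 3, 2], [1, 3, -2]]

The j-th column of [T]_U is [T(gj)]_U.
T(g1) = A g1 = (0, -1, 5) = 0·g1 + 3g2 + g3, so column 1 is (0, 3, 1).
Repeating for g2, g3 and assembling the columns gives [[0, 2, 1], [3, 3, 2], [1, 3, -2]].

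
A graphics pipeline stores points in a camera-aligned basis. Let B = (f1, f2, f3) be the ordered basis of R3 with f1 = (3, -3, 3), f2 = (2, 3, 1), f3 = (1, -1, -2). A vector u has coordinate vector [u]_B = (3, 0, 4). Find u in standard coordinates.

u = M [u]_B, where M has columns f1, ..., f3.
Carrying out the matrix-vector product, u = (13, -13, 1).

(13, -13, 1)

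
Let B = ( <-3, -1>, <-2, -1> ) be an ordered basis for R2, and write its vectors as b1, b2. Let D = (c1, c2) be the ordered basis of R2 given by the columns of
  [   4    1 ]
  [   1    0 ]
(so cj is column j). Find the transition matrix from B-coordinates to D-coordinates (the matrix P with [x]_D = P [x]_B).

[[-1, -1], [1, 2]]

Let M have columns bj and N have columns cj. Then for every x, N [x]_D = x = M [x]_B, so P = N^(-1) M.
Since det N = -1, N^(-1) has integer entries; multiplying gives P = [[-1, -1], [1, 2]].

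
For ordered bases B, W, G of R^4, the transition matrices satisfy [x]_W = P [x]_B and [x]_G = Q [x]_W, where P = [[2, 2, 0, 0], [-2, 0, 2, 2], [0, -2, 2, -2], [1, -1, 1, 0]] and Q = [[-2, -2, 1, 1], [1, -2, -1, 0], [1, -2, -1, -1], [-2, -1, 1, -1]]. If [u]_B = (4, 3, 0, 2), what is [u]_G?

Apply P to get W-coordinates (14, -4, -10, 1), then Q to get G-coordinates.
The result is [u]_G = (-29, 32, 31, -35).

(-29, 32, 31, -35)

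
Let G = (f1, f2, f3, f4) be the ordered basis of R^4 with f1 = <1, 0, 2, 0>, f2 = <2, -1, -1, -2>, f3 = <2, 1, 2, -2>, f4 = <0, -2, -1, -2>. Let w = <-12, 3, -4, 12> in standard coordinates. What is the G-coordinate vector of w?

<-2, -3, -2, -1>

Write w = c_1 f1 + ... + c_4 f4 and solve for the c_i.
Row-reducing the augmented matrix [M | w] gives c = (-2, -3, -2, -1).
Check: -2f1 - 3f2 - 2f3 - f4 = <-12, 3, -4, 12>.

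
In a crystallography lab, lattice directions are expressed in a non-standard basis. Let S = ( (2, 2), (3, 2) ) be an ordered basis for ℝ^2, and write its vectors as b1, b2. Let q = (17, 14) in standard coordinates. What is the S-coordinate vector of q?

[q]_S is the unique c with M c = q, where M has columns b1, b2.
System: 2c_1 + 3c_2 = 17, 2c_1 + 2c_2 = 14; solving gives c_1 = 4, c_2 = 3.
Check: 4b1 + 3b2 = (17, 14).

(4, 3)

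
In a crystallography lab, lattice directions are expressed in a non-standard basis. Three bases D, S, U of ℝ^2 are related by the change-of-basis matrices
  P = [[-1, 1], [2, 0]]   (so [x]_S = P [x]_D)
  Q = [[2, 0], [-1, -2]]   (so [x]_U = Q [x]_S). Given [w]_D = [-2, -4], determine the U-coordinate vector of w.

[-4, 10]

First [w]_S = P [w]_D = [-2, -4].
Then [w]_U = Q [w]_S = [-4, 10].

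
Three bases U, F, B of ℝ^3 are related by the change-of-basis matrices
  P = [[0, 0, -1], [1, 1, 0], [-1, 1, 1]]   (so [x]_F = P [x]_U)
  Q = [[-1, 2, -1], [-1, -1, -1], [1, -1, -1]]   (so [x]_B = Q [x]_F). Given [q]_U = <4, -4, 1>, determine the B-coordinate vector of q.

<8, 8, 6>

First [q]_F = P [q]_U = <-1, 0, -7>.
Then [q]_B = Q [q]_F = <8, 8, 6>.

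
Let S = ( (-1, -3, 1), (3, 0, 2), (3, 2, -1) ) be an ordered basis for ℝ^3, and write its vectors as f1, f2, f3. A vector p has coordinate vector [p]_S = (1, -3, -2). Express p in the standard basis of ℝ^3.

By definition p = f1 - 3f2 - 2f3.
Summing componentwise gives (-16, -7, -3).

(-16, -7, -3)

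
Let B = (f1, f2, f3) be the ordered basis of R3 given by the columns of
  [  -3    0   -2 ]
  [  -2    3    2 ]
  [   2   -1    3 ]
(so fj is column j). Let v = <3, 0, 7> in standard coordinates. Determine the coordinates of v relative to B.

<-3, -4, 3>

We seek scalars with c_1 f1 + ... + c_3 f3 = v; equivalently solve M c = v where the columns of M are f1, ..., f3.
Solving this 3x3 system gives c = (-3, -4, 3).
Check: -3f1 - 4f2 + 3f3 = <3, 0, 7>.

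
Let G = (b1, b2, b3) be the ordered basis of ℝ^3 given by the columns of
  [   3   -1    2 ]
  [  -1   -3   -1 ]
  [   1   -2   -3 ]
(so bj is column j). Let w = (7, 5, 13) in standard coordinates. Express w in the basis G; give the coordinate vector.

(3, -2, -2)

Write w = c_1 b1 + ... + c_3 b3 and solve for the c_i.
Row-reducing the augmented matrix [M | w] gives c = (3, -2, -2).
Check: 3b1 - 2b2 - 2b3 = (7, 5, 13).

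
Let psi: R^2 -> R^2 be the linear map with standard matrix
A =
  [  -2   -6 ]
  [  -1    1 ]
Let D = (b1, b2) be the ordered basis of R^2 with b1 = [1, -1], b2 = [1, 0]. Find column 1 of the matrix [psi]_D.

Compute psi(b1) = A b1 = [4, -2] in standard coordinates.
Then write this in D-coordinates: solve for y in y_1 b1 + y_2 b2 = [4, -2].
This gives y = [2, 2], which is column 1 of [psi]_D.

[2, 2]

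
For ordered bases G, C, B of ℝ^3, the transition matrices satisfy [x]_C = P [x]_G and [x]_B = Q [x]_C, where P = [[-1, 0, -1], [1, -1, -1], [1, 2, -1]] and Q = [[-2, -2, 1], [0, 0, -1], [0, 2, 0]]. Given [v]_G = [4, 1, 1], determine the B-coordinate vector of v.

[11, -5, 4]

Composing the changes, [v]_B = Q P [v]_G.
Q P = [[1, 4, 3], [-1, -2, 1], [2, -2, -2]]; applying this to [4, 1, 1] gives [11, -5, 4].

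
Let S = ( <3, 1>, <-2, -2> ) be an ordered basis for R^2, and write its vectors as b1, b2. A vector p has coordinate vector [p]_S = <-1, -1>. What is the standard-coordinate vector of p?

The coordinates say p = -b1 - b2; adding the scaled basis vectors gives <-1, 1>.

<-1, 1>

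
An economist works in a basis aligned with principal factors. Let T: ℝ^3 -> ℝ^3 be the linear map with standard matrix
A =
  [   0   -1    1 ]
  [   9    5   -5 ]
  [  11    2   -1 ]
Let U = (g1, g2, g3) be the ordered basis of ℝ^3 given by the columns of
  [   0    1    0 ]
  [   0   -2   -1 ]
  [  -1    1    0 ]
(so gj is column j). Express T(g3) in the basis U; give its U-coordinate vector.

Column 3 of [T]_U is the U-coordinate vector of T(g3).
In standard coordinates T(g3) = A g3 = (1, -5, -2).
Converting to U: (1, -5, -2) = 3g1 + g2 + 3g3, so the coordinate vector is (3, 1, 3).

(3, 1, 3)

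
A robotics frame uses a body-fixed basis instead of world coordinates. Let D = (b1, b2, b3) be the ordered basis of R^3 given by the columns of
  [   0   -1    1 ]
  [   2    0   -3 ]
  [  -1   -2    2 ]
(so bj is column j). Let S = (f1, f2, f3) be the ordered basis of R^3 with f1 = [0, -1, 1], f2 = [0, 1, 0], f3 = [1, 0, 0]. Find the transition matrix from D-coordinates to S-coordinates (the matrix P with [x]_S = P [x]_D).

Column j of P is [bj]_S, since P maps D-coordinates to S-coordinates.
Expressing b1 in S: b1 = -f1 + f2 + 0·f3, so column 1 of P is [-1, 1, 0].
Doing the same for each bj gives P = [[-1, -2, 2], [1, -2, -1], [0, -1, 1]].

[[-1, -2, 2], [1, -2, -1], [0, -1, 1]]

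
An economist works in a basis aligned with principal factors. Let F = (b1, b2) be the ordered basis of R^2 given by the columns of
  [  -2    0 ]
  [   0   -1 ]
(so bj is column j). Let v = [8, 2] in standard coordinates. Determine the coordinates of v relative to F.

Write v = c_1 b1 + c_2 b2 and solve for the c_i.
System: -2c_1 + 0c_2 = 8, 0c_1 - c_2 = 2; solving gives c_1 = -4, c_2 = -2.
Check: -4b1 - 2b2 = [8, 2].

[-4, -2]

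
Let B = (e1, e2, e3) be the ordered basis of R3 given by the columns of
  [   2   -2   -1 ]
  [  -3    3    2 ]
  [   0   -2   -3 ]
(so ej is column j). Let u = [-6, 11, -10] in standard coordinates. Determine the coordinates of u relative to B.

[-2, -1, 4]

[u]_B is the unique c with M c = u, where M has columns e1, ..., e3.
Row-reducing the augmented matrix [M | u] gives c = (-2, -1, 4).
Check: -2e1 - e2 + 4e3 = [-6, 11, -10].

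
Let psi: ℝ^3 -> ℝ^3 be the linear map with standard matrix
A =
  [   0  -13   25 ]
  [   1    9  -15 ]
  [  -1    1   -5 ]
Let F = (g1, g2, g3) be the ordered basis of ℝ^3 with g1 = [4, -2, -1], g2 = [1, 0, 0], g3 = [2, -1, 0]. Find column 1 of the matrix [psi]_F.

[1, 3, -3]

Column 1 of [psi]_F is the F-coordinate vector of psi(g1).
In standard coordinates psi(g1) = A g1 = [1, 1, -1].
Converting to F: [1, 1, -1] = g1 + 3g2 - 3g3, so the coordinate vector is [1, 3, -3].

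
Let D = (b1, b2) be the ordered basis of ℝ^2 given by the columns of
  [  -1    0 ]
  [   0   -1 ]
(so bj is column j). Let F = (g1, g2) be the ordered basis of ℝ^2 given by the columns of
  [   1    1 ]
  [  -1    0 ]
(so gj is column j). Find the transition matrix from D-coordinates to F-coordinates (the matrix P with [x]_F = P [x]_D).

Take x = bj: its D-coordinates are the j-th standard unit vector, so P e_j — column j of P — equals [bj]_F.
b1 = 0·g1 - g2, giving column 1 = (0, -1); repeating for each j gives P = [[0, 1], [-1, -1]].

[[0, 1], [-1, -1]]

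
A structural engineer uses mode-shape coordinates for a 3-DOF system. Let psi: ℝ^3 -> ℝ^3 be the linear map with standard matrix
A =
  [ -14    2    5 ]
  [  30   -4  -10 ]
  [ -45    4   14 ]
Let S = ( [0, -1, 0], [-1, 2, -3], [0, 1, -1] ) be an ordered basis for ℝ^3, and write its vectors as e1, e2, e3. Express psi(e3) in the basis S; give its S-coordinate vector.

Column 3 of [psi]_S is the S-coordinate vector of psi(e3).
In standard coordinates psi(e3) = A e3 = [-3, 6, -10].
Converting to S: [-3, 6, -10] = e1 + 3e2 + e3, so the coordinate vector is [1, 3, 1].

[1, 3, 1]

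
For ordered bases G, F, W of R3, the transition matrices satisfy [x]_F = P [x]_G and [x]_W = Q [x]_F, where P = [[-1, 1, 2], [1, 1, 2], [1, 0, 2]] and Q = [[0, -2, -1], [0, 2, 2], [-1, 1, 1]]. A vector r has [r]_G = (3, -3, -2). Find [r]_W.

(9, -10, 5)

Apply P to get F-coordinates (-10, -4, -1), then Q to get W-coordinates.
The result is [r]_W = (9, -10, 5).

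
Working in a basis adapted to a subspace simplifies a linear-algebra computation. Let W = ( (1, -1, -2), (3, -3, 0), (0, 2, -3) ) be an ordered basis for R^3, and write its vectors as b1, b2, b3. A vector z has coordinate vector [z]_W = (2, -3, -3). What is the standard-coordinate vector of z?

(-7, 1, 5)

By definition z = 2b1 - 3b2 - 3b3.
Summing componentwise gives (-7, 1, 5).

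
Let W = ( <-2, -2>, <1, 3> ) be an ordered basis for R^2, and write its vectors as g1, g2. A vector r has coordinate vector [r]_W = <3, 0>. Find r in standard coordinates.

The coordinates say r = 3g1 + 0·g2; adding the scaled basis vectors gives <-6, -6>.

<-6, -6>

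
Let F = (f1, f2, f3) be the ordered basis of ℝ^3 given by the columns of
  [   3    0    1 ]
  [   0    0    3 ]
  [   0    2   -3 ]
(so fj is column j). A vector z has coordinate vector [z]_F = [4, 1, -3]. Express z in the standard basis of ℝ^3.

The coordinates say z = 4f1 + f2 - 3f3; adding the scaled basis vectors gives [9, -9, 11].

[9, -9, 11]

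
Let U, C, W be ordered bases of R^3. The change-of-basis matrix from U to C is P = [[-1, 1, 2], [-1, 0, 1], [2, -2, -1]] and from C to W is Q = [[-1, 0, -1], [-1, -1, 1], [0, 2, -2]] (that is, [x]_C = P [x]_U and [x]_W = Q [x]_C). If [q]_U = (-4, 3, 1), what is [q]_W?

(6, -29, 40)

Apply P to get C-coordinates (9, 5, -15), then Q to get W-coordinates.
The result is [q]_W = (6, -29, 40).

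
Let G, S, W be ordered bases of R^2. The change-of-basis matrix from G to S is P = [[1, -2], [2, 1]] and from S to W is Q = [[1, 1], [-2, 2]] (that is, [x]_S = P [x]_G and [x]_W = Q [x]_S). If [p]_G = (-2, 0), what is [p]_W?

Composing the changes, [p]_W = Q P [p]_G.
Q P = [[3, -1], [2, 6]]; applying this to (-2, 0) gives (-6, -4).

(-6, -4)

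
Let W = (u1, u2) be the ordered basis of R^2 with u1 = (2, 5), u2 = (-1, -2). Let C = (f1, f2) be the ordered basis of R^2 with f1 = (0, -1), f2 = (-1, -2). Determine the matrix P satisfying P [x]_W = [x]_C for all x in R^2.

Take x = uj: its W-coordinates are the j-th standard unit vector, so P e_j — column j of P — equals [uj]_C.
u1 = -f1 - 2f2, giving column 1 = (-1, -2); repeating for each j gives P = [[-1, 0], [-2, 1]].

[[-1, 0], [-2, 1]]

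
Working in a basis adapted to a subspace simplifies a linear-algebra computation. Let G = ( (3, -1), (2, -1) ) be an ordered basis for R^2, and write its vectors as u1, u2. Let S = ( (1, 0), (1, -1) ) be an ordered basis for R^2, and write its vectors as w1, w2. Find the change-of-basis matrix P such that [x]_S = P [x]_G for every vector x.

Column j of P is [uj]_S, since P maps G-coordinates to S-coordinates.
Expressing u1 in S: u1 = 2w1 + w2, so column 1 of P is (2, 1).
Doing the same for each uj gives P = [[2, 1], [1, 1]].

[[2, 1], [1, 1]]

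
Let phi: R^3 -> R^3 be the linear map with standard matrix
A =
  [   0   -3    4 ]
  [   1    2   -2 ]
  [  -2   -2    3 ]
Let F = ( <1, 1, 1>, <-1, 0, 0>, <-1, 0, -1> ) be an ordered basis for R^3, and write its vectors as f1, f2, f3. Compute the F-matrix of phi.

[[1, -1, 1], [-2, 2, 3], [2, -3, 2]]

With P the matrix whose columns are f1, ..., f3, [phi]_F = P^(-1) A P.
Column by column: phi(f1) = A f1 = <1, 1, -1>; its F-coordinates <1, -2, 2> give column 1.
Continuing for each basis vector yields [phi]_F = [[1, -1, 1], [-2, 2, 3], [2, -3, 2]].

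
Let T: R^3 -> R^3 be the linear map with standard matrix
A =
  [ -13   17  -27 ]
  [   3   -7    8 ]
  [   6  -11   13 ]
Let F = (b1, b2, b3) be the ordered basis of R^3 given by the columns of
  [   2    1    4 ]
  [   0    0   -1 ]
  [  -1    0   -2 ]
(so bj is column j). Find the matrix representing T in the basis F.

[[-3, 0, -3], [-1, -1, 3], [2, -3, -3]]

With P the matrix whose columns are b1, ..., b3, [T]_F = P^(-1) A P.
Column by column: T(b1) = A b1 = <1, -2, -1>; its F-coordinates <-3, -1, 2> give column 1.
Continuing for each basis vector yields [T]_F = [[-3, 0, -3], [-1, -1, 3], [2, -3, -3]].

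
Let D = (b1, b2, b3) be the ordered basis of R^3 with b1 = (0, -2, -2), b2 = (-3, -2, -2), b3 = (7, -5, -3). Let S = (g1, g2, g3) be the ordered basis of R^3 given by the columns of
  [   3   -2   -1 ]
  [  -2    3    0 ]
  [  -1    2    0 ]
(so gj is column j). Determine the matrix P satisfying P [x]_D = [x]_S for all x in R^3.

Take x = bj: its D-coordinates are the j-th standard unit vector, so P e_j — column j of P — equals [bj]_S.
b1 = -2g1 - 2g2 - 2g3, giving column 1 = (-2, -2, -2); repeating for each j gives P = [[-2, -2, 1], [-2, -2, -1], [-2, 1, -2]].

[[-2, -2, 1], [-2, -2, -1], [-2, 1, -2]]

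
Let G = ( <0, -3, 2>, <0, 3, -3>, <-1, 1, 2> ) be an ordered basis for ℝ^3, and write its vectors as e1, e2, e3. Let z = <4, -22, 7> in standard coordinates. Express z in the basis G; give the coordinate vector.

We seek scalars with c_1 e1 + ... + c_3 e3 = z; equivalently solve M c = z where the columns of M are e1, ..., e3.
Solving this 3x3 system gives c = (3, -3, -4).
Check: 3e1 - 3e2 - 4e3 = <4, -22, 7>.

<3, -3, -4>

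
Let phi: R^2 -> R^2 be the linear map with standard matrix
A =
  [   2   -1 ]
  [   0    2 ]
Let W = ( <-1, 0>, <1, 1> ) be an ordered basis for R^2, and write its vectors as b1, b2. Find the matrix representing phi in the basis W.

[[2, 1], [0, 2]]

With P the matrix whose columns are b1, b2, [phi]_W = P^(-1) A P.
Column by column: phi(b1) = A b1 = <-2, 0>; its W-coordinates <2, 0> give column 1.
Continuing for each basis vector yields [phi]_W = [[2, 1], [0, 2]].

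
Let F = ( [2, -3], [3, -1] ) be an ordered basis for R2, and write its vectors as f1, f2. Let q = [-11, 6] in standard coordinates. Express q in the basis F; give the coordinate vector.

[-1, -3]

[q]_F is the unique c with M c = q, where M has columns f1, f2.
System: 2c_1 + 3c_2 = -11, -3c_1 - c_2 = 6; solving gives c_1 = -1, c_2 = -3.
Check: -f1 - 3f2 = [-11, 6].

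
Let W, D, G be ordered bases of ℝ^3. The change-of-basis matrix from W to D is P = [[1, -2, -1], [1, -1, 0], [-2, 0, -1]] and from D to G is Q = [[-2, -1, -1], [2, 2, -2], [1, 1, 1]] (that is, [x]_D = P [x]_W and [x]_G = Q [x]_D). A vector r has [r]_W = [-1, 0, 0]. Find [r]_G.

[1, -8, 0]

First [r]_D = P [r]_W = [-1, -1, 2].
Then [r]_G = Q [r]_D = [1, -8, 0].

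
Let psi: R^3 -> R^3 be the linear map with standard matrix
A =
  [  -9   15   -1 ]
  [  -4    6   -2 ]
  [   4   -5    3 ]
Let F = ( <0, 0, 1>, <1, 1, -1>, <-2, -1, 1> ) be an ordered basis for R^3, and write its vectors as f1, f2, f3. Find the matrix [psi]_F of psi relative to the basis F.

[[1, 0, 0], [-3, 1, -2], [-1, -3, -2]]

With P the matrix whose columns are f1, ..., f3, [psi]_F = P^(-1) A P.
Column by column: psi(f1) = A f1 = <-1, -2, 3>; its F-coordinates <1, -3, -1> give column 1.
Continuing for each basis vector yields [psi]_F = [[1, 0, 0], [-3, 1, -2], [-1, -3, -2]].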